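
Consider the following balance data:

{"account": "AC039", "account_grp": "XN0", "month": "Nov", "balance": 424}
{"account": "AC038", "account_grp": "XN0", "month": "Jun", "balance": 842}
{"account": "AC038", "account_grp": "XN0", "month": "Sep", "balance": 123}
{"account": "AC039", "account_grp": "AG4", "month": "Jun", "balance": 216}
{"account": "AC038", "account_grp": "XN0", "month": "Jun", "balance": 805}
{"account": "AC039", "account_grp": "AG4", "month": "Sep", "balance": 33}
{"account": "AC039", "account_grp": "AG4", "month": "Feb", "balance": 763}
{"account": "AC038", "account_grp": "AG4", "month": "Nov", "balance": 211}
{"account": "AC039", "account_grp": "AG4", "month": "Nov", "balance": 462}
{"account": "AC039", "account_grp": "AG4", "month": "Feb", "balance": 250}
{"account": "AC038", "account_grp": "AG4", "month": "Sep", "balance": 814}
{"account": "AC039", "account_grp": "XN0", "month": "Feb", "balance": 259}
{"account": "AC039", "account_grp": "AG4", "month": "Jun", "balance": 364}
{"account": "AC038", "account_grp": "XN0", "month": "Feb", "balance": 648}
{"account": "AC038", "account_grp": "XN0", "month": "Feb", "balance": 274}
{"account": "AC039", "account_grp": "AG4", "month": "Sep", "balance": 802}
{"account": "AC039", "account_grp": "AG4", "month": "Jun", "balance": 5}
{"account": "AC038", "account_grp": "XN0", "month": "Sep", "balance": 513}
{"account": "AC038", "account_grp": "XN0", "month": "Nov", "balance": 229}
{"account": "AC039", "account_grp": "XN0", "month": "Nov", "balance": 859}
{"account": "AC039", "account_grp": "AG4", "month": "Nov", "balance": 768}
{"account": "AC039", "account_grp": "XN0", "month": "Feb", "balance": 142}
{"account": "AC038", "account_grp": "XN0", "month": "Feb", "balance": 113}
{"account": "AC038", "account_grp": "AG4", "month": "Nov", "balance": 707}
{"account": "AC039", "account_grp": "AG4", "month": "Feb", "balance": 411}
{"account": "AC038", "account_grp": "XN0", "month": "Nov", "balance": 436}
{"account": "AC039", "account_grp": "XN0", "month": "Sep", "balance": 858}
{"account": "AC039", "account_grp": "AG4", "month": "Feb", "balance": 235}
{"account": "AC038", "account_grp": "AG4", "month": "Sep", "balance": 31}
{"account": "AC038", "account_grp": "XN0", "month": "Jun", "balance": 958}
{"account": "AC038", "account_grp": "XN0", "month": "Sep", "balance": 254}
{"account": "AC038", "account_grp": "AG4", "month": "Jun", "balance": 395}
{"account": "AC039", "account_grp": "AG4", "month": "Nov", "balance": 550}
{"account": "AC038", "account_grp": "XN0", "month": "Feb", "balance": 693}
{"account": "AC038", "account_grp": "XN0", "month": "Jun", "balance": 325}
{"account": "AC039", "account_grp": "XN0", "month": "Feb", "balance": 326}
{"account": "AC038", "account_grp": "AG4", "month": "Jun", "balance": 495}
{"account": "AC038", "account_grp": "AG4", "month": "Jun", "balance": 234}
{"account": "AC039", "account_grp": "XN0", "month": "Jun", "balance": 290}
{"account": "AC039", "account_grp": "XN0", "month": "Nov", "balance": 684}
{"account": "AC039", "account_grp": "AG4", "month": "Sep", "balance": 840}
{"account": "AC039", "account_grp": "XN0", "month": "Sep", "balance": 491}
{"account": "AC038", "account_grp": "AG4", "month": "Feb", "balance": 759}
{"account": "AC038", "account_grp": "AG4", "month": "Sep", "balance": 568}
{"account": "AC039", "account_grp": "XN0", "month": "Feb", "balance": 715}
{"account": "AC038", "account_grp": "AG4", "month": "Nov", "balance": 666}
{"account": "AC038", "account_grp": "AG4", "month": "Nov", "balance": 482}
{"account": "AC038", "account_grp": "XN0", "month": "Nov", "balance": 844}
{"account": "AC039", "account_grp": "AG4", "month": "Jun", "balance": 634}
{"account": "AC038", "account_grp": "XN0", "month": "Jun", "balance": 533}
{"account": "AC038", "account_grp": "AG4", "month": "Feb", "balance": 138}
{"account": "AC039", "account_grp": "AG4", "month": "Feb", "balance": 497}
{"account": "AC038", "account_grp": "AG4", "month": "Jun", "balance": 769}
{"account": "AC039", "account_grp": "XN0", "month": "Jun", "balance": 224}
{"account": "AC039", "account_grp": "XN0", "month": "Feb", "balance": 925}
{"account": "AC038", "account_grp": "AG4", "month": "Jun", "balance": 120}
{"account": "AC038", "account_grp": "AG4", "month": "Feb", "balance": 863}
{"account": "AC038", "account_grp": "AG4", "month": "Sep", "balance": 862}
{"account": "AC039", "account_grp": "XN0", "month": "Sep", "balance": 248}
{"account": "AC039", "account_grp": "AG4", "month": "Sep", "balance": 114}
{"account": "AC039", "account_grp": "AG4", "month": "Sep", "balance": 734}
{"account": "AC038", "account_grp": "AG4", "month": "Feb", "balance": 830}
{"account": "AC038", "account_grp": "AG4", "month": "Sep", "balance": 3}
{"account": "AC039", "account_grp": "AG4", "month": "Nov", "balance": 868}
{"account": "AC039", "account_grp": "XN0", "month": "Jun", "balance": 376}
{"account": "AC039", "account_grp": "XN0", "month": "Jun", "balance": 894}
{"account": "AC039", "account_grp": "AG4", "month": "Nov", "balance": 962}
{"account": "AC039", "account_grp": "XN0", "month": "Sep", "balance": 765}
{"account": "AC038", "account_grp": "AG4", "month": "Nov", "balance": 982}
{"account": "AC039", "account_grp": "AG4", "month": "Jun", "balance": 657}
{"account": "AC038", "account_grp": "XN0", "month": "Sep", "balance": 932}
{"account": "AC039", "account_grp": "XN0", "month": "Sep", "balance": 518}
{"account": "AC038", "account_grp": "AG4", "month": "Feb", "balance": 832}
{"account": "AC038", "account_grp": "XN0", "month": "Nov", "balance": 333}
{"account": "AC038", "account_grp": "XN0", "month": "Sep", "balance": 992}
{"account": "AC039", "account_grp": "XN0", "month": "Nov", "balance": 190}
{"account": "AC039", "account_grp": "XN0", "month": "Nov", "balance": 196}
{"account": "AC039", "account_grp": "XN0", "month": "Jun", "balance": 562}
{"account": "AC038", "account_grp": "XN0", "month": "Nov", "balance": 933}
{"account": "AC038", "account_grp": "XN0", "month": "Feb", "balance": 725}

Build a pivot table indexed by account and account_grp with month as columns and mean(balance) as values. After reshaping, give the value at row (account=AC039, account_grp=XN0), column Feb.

473.40

Rows with account=AC039, account_grp=XN0 and month=Feb: balance values are 259, 142, 326, 715, 925.
(259 + 142 + 326 + 715 + 925) / 5 = 473.40.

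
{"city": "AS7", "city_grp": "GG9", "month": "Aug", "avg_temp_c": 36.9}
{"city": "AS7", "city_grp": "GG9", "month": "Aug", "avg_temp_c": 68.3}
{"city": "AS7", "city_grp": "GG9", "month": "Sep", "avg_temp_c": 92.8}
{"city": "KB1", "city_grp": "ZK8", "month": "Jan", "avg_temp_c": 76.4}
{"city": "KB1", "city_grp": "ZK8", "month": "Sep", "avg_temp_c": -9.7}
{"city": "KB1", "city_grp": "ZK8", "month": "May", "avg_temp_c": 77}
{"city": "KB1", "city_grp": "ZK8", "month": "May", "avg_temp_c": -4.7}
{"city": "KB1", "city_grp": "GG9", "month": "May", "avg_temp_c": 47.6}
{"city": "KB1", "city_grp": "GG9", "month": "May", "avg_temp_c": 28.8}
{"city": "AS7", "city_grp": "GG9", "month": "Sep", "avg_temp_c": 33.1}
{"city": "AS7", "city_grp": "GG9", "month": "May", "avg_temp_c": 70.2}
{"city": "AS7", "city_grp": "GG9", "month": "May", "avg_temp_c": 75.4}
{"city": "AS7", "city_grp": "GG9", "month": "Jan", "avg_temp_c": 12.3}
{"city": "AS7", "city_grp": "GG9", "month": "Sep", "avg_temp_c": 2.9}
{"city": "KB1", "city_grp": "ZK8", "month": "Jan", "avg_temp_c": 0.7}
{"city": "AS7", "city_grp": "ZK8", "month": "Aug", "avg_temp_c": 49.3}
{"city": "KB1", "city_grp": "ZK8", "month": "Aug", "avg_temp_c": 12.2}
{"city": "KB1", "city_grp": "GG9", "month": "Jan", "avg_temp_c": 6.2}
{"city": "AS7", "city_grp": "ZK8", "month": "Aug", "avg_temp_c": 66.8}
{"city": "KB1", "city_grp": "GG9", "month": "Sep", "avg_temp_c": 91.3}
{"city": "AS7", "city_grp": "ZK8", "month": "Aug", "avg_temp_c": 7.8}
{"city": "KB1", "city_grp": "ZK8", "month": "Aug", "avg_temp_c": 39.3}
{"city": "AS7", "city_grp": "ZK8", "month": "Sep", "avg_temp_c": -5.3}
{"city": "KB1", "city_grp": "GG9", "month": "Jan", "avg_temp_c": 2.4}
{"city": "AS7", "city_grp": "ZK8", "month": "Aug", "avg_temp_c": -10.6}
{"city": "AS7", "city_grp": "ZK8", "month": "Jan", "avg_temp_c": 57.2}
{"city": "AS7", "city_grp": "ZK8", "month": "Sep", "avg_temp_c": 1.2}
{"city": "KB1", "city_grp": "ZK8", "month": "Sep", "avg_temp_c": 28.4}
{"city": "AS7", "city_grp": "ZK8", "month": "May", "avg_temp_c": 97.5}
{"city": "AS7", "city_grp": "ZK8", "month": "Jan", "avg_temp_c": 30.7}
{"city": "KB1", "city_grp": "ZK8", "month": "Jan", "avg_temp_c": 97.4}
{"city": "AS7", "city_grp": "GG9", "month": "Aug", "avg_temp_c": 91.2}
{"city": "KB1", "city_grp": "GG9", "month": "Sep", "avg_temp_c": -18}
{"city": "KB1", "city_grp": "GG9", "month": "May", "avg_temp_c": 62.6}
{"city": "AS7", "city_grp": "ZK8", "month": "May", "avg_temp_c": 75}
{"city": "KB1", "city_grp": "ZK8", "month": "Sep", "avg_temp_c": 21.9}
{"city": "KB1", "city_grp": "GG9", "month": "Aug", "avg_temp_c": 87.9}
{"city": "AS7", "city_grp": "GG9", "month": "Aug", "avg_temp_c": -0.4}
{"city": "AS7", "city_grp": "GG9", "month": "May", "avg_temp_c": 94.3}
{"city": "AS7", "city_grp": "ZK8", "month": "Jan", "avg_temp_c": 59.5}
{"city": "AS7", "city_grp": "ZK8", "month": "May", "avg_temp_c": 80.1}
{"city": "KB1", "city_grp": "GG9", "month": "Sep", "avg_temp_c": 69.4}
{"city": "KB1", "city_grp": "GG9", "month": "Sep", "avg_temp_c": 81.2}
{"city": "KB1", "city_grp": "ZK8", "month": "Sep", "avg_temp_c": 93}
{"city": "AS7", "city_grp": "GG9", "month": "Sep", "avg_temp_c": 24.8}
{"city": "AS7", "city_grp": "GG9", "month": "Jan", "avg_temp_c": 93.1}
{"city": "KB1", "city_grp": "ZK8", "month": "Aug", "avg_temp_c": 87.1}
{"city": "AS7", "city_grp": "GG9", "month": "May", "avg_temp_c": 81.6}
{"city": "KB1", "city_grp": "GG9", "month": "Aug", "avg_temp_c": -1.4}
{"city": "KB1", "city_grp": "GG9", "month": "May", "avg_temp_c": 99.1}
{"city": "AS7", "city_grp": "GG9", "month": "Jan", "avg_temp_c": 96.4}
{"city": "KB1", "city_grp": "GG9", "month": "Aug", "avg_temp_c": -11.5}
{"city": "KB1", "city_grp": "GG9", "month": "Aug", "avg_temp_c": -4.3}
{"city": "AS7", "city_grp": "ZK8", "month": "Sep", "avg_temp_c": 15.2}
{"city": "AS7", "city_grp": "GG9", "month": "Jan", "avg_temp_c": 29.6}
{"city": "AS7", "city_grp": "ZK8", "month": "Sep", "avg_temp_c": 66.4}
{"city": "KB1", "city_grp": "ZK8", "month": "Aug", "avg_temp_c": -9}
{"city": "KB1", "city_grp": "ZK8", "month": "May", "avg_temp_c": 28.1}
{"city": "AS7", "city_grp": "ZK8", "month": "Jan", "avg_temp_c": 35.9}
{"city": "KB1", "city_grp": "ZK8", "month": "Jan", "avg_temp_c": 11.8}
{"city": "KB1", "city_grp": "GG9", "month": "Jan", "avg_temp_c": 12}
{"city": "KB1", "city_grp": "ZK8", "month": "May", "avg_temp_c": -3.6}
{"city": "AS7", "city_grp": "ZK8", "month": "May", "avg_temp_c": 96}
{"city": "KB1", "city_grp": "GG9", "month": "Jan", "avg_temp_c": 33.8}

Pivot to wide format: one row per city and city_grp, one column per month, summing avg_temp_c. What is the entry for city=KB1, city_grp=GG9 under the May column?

238.1

Rows with city=KB1, city_grp=GG9 and month=May: avg_temp_c values are 47.6, 28.8, 62.6, 99.1.
47.6 + 28.8 + 62.6 + 99.1 = 238.1.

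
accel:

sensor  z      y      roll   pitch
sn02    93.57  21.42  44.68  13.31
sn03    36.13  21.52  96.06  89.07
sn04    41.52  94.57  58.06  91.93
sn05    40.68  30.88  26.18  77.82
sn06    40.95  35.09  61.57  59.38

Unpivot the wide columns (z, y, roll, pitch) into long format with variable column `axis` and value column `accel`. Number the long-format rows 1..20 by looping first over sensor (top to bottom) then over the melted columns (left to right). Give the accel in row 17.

40.95

20 rows total (5 × 4). Row 17: index ⌊(17-1)/4⌋ = 4 into sensor → sn06; (17-1) mod 4 = 0 into the melted columns → z.
So row 17 is (sn06, z, 40.95); accel = 40.95.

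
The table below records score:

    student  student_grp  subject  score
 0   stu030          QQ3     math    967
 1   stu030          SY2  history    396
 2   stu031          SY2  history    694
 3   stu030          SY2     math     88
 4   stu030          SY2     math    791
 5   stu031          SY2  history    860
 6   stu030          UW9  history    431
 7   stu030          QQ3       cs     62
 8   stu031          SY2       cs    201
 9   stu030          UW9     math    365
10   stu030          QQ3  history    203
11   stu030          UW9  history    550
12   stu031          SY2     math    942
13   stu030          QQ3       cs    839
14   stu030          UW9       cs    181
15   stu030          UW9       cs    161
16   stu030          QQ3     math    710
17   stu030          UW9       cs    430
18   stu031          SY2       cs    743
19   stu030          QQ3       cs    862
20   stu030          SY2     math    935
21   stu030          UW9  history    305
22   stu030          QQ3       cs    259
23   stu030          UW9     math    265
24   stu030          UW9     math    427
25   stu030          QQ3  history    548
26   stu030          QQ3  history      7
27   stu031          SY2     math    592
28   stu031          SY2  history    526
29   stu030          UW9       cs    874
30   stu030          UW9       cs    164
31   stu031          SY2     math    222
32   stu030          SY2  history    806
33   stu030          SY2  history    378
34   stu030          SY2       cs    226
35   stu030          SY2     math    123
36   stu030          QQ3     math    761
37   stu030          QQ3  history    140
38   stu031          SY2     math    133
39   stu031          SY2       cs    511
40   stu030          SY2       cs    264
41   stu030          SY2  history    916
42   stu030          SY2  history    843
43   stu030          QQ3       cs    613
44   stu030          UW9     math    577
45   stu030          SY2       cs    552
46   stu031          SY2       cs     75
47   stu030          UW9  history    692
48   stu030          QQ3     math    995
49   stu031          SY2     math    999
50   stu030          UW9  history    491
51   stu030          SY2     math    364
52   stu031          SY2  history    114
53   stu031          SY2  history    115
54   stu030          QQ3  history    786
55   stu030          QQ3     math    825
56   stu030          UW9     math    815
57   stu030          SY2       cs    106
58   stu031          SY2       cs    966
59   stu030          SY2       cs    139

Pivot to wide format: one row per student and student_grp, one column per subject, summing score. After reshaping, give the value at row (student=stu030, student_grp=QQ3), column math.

Rows with student=stu030, student_grp=QQ3 and subject=math: score values are 967, 710, 761, 995, 825.
967 + 710 + 761 + 995 + 825 = 4258.

4258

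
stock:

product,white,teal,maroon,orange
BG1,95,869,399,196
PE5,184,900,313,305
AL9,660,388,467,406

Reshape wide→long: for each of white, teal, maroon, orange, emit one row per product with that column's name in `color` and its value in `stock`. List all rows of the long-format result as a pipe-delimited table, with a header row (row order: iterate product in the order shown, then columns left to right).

| product | color | stock |
| BG1 | white | 95 |
| BG1 | teal | 869 |
| BG1 | maroon | 399 |
| BG1 | orange | 196 |
| PE5 | white | 184 |
| PE5 | teal | 900 |
| PE5 | maroon | 313 |
| PE5 | orange | 305 |
| AL9 | white | 660 |
| AL9 | teal | 388 |
| AL9 | maroon | 467 |
| AL9 | orange | 406 |

Each (product, column) pair becomes one row: 3 × 4 = 12 rows.
For example, (BG1, white) → stock=95.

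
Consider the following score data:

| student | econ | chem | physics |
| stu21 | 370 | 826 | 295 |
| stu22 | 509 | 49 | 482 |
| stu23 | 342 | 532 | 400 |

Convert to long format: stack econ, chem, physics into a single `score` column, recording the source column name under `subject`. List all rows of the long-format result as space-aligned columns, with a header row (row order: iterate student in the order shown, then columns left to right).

student  subject  score
stu21    econ     370  
stu21    chem     826  
stu21    physics  295  
stu22    econ     509  
stu22    chem     49   
stu22    physics  482  
stu23    econ     342  
stu23    chem     532  
stu23    physics  400  

Each (student, column) pair becomes one row: 3 × 3 = 9 rows.
For example, (stu21, econ) → score=370.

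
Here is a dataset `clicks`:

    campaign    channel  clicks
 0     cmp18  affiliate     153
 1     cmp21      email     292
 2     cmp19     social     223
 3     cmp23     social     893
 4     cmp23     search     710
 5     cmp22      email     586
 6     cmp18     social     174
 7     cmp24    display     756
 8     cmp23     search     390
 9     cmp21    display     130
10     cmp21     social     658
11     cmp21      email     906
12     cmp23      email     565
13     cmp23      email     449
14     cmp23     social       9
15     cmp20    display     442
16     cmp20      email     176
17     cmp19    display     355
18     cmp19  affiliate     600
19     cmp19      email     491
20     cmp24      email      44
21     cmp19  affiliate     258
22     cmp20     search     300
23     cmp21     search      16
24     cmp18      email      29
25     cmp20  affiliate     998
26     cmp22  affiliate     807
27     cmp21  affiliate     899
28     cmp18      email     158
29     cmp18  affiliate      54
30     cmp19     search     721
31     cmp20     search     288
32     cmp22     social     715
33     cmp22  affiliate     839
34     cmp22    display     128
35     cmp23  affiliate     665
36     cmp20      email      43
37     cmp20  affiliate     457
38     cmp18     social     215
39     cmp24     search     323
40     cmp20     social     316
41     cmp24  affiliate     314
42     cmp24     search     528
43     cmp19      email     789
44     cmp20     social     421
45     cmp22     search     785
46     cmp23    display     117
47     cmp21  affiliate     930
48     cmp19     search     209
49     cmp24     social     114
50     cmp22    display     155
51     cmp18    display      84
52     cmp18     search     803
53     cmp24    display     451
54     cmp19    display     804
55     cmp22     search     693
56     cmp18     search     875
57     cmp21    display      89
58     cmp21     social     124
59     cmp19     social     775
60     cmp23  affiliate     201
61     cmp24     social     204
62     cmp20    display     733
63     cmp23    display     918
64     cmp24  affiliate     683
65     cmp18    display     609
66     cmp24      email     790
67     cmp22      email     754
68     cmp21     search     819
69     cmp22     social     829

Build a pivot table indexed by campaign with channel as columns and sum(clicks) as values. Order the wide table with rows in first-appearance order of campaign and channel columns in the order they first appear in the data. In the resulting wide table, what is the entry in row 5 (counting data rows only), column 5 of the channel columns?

283

With rows in first-appearance order of campaign, row 5 is campaign=cmp22. channel columns in first-appearance order: affiliate, email, social, search, display; column 5 is display.
Long rows with campaign=cmp22, channel=display: 128 + 155 = 283.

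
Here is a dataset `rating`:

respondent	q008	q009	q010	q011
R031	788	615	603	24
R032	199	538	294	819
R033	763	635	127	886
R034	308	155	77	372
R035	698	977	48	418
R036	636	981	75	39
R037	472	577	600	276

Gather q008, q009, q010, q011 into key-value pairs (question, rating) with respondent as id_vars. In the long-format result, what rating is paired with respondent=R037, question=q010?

Unpivoting turns each (respondent, wide-column) pair into one long row.
The wide cell at row R037, column q010 holds 600, so the long row (R037, q010) has rating=600.

600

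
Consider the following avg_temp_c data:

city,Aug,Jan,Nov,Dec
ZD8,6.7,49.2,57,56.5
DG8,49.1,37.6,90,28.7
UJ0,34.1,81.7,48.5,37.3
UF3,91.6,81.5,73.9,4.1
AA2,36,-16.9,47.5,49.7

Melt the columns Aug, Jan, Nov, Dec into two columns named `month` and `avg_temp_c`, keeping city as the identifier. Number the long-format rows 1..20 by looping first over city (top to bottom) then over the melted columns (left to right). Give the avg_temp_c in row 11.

48.5

20 rows total (5 × 4). Row 11: index ⌊(11-1)/4⌋ = 2 into city → UJ0; (11-1) mod 4 = 2 into the melted columns → Nov.
So row 11 is (UJ0, Nov, 48.5); avg_temp_c = 48.5.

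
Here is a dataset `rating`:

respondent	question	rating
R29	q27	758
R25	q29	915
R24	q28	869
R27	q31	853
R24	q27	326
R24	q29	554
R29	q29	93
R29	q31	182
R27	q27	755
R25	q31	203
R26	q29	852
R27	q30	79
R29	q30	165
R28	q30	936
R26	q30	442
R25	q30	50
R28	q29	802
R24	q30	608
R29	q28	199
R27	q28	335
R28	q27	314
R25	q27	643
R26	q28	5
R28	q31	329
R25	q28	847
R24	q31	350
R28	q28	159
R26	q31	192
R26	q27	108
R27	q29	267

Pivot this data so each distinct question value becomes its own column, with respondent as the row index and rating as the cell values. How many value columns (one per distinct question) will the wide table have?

5

5 distinct question values: q27, q28, q29, q30, q31.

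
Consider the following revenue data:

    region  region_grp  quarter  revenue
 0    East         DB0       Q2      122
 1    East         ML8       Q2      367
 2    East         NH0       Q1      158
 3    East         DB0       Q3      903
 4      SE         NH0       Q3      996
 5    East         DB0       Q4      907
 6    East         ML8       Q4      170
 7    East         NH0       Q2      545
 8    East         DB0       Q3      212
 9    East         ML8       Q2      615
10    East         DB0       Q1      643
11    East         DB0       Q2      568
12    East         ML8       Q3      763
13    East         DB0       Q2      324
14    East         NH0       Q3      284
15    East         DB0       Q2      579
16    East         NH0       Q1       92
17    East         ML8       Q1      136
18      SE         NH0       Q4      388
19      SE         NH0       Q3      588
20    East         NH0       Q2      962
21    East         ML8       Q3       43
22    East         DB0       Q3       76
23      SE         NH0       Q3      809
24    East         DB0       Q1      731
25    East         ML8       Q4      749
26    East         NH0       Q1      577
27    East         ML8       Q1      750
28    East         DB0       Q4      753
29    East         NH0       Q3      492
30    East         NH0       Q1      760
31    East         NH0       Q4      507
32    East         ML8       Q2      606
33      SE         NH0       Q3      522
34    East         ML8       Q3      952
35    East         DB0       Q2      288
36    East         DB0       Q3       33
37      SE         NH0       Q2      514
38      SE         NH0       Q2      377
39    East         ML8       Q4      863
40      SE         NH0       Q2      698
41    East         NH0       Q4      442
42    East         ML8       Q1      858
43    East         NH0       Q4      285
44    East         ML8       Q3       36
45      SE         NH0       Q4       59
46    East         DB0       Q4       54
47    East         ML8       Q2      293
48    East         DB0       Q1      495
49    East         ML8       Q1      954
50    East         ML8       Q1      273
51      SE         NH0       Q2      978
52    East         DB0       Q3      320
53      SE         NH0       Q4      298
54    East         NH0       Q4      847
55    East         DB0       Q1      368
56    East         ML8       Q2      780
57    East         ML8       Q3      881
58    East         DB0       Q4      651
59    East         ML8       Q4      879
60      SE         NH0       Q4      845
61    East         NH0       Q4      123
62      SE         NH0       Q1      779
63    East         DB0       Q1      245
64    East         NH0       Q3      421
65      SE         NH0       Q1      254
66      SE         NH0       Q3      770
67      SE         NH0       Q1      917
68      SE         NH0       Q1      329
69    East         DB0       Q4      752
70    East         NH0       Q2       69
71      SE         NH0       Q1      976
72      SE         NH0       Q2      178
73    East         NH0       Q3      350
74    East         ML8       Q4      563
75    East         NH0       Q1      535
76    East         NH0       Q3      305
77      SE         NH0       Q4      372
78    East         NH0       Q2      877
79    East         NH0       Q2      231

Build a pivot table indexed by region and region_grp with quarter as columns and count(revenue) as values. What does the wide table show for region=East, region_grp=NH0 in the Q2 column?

5

Rows with region=East, region_grp=NH0 and quarter=Q2: revenue values are 545, 962, 69, 877, 231.
5 rows match — count = 5.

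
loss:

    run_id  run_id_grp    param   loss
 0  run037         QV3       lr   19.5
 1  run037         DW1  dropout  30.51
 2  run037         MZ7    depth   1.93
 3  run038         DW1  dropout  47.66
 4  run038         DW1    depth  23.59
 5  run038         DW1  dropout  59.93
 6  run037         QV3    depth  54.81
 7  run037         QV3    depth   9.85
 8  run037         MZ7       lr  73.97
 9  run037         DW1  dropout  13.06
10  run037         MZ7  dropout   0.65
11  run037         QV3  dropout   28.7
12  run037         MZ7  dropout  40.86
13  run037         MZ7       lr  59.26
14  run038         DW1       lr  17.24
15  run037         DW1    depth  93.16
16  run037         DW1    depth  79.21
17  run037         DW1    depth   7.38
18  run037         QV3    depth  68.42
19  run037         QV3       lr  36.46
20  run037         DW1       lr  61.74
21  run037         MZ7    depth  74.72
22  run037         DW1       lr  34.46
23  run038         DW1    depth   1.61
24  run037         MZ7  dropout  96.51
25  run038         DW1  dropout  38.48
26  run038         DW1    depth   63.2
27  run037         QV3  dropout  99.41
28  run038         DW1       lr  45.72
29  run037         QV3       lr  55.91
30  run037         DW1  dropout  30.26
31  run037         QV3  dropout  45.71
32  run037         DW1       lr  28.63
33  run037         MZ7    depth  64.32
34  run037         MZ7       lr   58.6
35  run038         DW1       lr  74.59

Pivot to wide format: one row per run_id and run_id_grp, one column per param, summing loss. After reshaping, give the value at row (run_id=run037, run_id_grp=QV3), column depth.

133.08

Rows with run_id=run037, run_id_grp=QV3 and param=depth: loss values are 54.81, 9.85, 68.42.
54.81 + 9.85 + 68.42 = 133.08.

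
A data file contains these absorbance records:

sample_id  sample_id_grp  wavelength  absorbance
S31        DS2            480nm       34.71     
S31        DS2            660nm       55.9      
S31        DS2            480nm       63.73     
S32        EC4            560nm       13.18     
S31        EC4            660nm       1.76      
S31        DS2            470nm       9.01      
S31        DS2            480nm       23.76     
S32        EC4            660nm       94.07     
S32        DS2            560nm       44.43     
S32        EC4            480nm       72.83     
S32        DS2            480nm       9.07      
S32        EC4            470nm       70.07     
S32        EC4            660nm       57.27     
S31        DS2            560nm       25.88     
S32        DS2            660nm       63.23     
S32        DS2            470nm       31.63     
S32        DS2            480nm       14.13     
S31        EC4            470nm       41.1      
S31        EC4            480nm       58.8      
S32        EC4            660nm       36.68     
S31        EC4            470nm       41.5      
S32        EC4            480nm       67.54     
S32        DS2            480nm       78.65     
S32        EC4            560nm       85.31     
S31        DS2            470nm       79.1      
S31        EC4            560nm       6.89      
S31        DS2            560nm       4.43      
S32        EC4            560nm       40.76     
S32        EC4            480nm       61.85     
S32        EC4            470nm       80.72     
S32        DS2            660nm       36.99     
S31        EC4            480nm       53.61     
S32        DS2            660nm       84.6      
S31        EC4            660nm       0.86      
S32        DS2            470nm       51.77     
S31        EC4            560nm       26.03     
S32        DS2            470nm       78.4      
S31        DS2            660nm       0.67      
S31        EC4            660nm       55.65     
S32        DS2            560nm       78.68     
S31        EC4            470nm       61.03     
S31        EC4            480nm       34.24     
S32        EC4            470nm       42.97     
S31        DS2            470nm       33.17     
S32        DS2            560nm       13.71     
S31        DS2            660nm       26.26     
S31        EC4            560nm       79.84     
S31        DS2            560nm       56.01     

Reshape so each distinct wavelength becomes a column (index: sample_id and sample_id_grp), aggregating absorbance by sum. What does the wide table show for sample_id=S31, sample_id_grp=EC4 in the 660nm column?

58.27

Rows with sample_id=S31, sample_id_grp=EC4 and wavelength=660nm: absorbance values are 1.76, 0.86, 55.65.
1.76 + 0.86 + 55.65 = 58.27.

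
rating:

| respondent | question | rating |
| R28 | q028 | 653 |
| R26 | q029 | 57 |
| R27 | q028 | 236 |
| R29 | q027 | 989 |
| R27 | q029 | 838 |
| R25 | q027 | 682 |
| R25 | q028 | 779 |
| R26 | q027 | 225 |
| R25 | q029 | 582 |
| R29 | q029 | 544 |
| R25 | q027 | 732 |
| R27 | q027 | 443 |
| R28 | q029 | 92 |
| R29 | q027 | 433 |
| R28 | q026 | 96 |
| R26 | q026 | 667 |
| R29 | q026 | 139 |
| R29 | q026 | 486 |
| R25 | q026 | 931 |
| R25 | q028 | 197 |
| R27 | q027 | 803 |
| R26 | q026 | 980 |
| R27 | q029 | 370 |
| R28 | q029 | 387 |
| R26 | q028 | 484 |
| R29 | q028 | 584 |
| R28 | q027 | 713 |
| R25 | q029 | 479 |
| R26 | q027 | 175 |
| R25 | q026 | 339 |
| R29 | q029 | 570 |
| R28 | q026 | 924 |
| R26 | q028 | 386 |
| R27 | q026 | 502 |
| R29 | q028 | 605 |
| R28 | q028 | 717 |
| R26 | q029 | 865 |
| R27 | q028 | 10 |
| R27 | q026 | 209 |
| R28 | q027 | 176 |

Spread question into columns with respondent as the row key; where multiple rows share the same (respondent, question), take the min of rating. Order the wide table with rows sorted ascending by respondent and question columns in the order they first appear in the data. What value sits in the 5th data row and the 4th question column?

With rows sorted ascending by respondent, row 5 is respondent=R29. question columns in first-appearance order: q028, q029, q027, q026; column 4 is q026.
Long rows with respondent=R29, question=q026: min(139, 486) = 139.

139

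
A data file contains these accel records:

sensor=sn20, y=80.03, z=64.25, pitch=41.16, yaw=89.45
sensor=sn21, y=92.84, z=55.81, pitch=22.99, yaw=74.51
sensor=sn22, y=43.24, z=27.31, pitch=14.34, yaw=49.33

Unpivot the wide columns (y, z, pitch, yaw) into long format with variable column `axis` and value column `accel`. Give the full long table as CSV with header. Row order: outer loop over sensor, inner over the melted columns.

Each (sensor, column) pair becomes one row: 3 × 4 = 12 rows.
For example, (sn20, y) → accel=80.03.

sensor,axis,accel
sn20,y,80.03
sn20,z,64.25
sn20,pitch,41.16
sn20,yaw,89.45
sn21,y,92.84
sn21,z,55.81
sn21,pitch,22.99
sn21,yaw,74.51
sn22,y,43.24
sn22,z,27.31
sn22,pitch,14.34
sn22,yaw,49.33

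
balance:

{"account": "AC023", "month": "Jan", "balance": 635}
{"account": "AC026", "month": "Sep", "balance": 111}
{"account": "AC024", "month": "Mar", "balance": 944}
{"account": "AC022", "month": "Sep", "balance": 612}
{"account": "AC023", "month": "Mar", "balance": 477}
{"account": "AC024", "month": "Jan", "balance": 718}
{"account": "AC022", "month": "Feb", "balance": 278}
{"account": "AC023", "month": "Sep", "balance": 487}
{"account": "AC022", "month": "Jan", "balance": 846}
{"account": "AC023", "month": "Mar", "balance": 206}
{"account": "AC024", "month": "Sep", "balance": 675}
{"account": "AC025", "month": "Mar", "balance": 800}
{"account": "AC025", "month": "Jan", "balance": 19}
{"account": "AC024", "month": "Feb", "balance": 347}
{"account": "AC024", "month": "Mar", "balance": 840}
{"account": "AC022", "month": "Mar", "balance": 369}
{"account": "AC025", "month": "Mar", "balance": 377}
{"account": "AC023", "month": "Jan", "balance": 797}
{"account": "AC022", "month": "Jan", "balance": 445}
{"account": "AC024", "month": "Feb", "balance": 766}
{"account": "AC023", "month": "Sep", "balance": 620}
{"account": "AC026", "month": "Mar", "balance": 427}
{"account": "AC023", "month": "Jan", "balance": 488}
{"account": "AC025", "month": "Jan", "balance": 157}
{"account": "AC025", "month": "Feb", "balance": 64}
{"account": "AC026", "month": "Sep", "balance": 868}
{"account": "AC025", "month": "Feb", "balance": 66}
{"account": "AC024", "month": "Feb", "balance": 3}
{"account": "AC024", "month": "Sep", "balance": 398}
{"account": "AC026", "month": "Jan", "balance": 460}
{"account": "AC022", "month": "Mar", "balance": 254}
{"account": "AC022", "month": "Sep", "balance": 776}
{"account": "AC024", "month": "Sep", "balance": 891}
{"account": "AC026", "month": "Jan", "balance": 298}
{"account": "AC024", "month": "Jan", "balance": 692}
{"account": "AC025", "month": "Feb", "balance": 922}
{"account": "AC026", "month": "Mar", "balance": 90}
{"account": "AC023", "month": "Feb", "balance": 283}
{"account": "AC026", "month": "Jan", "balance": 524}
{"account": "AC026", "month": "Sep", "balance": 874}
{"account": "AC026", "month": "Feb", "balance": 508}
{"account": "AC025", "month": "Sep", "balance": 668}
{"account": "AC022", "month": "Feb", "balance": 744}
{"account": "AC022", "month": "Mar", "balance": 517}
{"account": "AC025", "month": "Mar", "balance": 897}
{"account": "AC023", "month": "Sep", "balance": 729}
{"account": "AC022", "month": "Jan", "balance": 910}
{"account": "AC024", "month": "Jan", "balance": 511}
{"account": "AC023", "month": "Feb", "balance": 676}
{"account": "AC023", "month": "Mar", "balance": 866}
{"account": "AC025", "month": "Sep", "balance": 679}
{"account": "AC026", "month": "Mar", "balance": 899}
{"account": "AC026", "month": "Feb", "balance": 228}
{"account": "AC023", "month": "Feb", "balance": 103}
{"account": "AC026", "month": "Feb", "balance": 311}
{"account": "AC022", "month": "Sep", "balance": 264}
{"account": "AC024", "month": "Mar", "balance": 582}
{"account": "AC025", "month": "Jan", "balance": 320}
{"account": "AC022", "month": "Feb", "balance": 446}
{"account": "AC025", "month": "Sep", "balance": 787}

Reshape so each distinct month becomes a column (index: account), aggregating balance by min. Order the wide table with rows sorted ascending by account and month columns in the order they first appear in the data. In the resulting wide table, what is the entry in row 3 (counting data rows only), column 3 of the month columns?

With rows sorted ascending by account, row 3 is account=AC024. month columns in first-appearance order: Jan, Sep, Mar, Feb; column 3 is Mar.
Long rows with account=AC024, month=Mar: min(944, 840, 582) = 582.

582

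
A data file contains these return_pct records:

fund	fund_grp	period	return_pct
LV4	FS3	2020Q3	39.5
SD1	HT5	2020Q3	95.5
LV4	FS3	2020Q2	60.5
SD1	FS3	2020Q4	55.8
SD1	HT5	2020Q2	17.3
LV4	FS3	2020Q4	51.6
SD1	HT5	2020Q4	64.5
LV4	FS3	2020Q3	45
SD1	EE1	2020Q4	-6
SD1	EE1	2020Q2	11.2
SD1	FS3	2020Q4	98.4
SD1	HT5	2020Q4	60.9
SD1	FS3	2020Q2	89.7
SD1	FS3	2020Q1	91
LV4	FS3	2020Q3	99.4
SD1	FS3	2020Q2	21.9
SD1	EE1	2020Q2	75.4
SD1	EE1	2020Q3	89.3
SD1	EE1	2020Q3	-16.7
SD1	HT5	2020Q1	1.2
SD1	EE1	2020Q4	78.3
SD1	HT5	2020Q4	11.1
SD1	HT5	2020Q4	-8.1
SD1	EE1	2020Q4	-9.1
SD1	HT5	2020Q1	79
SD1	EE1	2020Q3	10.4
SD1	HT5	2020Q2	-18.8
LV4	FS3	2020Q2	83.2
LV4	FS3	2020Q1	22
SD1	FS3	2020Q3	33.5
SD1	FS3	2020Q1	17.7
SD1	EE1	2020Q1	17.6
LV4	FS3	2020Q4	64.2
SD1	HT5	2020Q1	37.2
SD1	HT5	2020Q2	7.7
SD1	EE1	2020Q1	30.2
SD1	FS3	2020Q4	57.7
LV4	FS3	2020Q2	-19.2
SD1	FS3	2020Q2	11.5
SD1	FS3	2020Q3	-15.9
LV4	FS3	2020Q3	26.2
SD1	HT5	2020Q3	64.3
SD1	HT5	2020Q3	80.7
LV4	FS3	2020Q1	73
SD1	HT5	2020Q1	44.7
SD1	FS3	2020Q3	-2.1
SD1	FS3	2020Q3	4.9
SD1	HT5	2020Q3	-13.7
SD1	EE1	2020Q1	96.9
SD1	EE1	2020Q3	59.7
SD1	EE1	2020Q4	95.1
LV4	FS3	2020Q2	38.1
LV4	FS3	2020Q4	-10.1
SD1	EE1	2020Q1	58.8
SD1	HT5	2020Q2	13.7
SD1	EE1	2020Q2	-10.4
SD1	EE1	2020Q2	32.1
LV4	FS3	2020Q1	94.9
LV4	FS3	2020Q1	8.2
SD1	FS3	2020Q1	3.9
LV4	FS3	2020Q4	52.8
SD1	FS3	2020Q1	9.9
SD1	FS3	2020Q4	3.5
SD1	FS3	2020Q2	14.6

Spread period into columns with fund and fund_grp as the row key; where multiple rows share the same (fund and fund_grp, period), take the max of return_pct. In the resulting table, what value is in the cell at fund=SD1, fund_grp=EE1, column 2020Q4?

Rows with fund=SD1, fund_grp=EE1 and period=2020Q4: return_pct values are -6, 78.3, -9.1, 95.1.
max(-6, 78.3, -9.1, 95.1) = 95.1.

95.1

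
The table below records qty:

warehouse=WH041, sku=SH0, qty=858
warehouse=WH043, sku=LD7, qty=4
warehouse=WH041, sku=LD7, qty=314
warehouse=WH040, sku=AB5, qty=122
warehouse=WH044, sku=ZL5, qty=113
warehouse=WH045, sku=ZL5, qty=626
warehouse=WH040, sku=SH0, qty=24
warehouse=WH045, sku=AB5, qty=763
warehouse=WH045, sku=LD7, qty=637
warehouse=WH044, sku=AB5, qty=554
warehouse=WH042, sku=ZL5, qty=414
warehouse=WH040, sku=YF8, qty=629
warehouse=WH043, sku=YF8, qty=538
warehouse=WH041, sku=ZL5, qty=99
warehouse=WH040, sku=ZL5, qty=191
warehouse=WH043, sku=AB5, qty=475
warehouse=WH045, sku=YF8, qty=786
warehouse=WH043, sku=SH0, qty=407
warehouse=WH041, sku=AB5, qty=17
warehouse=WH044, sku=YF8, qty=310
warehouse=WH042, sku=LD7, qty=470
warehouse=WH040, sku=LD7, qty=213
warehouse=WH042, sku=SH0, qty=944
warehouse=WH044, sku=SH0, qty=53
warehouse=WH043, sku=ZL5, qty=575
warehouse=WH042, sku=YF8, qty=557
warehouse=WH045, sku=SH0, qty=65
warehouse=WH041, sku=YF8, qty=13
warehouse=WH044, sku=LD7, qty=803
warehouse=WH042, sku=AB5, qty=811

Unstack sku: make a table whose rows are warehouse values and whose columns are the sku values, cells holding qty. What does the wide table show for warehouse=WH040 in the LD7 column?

Wide layout: rows indexed by warehouse, columns are the 5 distinct sku values (SH0, LD7, AB5, ZL5, YF8).
Cell (warehouse=WH040, sku=LD7) draws from the long row where warehouse=WH040 and sku=LD7, which has qty=213.

213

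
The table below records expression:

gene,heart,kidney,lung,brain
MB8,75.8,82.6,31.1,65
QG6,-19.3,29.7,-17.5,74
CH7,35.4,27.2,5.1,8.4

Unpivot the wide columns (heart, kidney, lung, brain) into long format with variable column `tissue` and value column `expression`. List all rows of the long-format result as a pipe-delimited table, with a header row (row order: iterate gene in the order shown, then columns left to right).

| gene | tissue | expression |
| MB8 | heart | 75.8 |
| MB8 | kidney | 82.6 |
| MB8 | lung | 31.1 |
| MB8 | brain | 65 |
| QG6 | heart | -19.3 |
| QG6 | kidney | 29.7 |
| QG6 | lung | -17.5 |
| QG6 | brain | 74 |
| CH7 | heart | 35.4 |
| CH7 | kidney | 27.2 |
| CH7 | lung | 5.1 |
| CH7 | brain | 8.4 |

Each (gene, column) pair becomes one row: 3 × 4 = 12 rows.
For example, (MB8, heart) → expression=75.8.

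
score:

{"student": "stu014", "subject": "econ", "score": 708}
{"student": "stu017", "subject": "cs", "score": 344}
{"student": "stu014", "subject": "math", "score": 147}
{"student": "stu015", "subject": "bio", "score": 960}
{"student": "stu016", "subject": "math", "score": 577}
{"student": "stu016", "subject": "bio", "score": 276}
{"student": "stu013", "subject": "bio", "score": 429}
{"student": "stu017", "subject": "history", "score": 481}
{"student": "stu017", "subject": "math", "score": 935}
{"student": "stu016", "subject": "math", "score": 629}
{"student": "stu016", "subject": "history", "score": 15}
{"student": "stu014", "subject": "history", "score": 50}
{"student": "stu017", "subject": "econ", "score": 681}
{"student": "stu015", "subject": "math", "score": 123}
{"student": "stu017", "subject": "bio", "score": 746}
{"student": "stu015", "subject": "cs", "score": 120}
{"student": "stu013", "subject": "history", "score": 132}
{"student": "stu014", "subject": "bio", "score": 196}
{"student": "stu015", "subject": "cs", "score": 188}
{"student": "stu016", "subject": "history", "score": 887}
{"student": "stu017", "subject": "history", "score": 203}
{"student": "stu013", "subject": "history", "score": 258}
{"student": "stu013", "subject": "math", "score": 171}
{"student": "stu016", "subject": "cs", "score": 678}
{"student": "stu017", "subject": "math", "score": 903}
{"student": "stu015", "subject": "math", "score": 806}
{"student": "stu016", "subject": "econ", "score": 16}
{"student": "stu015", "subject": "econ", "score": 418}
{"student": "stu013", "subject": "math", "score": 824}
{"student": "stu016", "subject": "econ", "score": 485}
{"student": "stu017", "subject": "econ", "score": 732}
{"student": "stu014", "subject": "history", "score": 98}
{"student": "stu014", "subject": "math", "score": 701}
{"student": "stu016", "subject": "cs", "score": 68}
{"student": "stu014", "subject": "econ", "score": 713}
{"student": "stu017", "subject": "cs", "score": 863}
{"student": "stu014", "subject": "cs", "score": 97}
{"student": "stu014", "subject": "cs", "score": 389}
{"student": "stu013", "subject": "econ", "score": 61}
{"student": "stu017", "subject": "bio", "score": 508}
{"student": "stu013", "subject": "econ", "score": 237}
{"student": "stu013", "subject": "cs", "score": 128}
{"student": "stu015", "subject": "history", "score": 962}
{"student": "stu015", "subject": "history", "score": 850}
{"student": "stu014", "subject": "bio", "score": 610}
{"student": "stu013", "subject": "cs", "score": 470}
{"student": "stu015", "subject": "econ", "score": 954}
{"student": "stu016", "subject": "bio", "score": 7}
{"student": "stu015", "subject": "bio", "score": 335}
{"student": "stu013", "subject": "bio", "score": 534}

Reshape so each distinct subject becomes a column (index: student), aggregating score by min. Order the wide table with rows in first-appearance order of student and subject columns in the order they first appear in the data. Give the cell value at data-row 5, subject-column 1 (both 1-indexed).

With rows in first-appearance order of student, row 5 is student=stu013. subject columns in first-appearance order: econ, cs, math, bio, history; column 1 is econ.
Long rows with student=stu013, subject=econ: min(61, 237) = 61.

61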